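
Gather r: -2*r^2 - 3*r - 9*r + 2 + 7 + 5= -2*r^2 - 12*r + 14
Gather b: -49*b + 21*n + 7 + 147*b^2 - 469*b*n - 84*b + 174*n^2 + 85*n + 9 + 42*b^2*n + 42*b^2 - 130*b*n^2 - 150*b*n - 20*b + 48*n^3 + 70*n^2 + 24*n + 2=b^2*(42*n + 189) + b*(-130*n^2 - 619*n - 153) + 48*n^3 + 244*n^2 + 130*n + 18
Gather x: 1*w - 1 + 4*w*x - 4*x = w + x*(4*w - 4) - 1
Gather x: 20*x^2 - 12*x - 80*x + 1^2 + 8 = 20*x^2 - 92*x + 9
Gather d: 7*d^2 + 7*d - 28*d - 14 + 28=7*d^2 - 21*d + 14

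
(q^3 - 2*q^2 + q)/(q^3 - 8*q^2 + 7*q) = (q - 1)/(q - 7)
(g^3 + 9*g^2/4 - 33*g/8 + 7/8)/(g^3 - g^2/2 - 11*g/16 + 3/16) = 2*(2*g + 7)/(4*g + 3)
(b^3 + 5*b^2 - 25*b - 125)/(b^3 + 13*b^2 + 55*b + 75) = (b - 5)/(b + 3)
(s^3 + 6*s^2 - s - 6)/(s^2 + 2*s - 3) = (s^2 + 7*s + 6)/(s + 3)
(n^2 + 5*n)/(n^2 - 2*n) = (n + 5)/(n - 2)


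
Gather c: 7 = 7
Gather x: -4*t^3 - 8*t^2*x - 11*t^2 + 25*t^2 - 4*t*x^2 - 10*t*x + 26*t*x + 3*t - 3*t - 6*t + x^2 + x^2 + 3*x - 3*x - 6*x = -4*t^3 + 14*t^2 - 6*t + x^2*(2 - 4*t) + x*(-8*t^2 + 16*t - 6)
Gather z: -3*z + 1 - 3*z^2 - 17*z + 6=-3*z^2 - 20*z + 7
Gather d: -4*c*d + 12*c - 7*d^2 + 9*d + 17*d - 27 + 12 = 12*c - 7*d^2 + d*(26 - 4*c) - 15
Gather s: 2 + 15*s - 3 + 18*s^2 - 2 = 18*s^2 + 15*s - 3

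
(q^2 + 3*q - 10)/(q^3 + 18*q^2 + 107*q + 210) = (q - 2)/(q^2 + 13*q + 42)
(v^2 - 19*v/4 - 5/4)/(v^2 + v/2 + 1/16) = 4*(v - 5)/(4*v + 1)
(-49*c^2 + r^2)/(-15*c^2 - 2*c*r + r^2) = (49*c^2 - r^2)/(15*c^2 + 2*c*r - r^2)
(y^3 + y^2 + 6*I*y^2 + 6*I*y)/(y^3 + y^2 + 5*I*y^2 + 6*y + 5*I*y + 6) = y/(y - I)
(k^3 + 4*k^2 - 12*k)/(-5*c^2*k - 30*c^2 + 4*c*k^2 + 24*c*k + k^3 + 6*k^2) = k*(2 - k)/(5*c^2 - 4*c*k - k^2)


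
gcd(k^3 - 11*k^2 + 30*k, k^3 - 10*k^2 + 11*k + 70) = k - 5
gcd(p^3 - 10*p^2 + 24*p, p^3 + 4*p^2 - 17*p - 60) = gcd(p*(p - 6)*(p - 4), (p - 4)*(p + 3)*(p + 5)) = p - 4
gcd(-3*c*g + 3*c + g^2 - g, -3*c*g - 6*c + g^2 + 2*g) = 3*c - g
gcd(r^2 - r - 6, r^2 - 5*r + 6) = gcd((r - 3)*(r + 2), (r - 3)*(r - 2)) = r - 3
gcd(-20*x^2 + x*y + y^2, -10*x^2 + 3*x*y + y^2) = 5*x + y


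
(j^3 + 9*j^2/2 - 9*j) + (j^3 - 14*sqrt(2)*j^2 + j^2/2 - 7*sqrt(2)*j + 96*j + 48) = 2*j^3 - 14*sqrt(2)*j^2 + 5*j^2 - 7*sqrt(2)*j + 87*j + 48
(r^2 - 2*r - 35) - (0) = r^2 - 2*r - 35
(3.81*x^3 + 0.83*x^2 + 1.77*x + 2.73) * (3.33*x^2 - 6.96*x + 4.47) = 12.6873*x^5 - 23.7537*x^4 + 17.148*x^3 + 0.481799999999998*x^2 - 11.0889*x + 12.2031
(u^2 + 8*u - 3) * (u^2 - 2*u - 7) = u^4 + 6*u^3 - 26*u^2 - 50*u + 21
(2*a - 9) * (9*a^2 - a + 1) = 18*a^3 - 83*a^2 + 11*a - 9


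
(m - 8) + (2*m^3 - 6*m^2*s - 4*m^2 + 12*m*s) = 2*m^3 - 6*m^2*s - 4*m^2 + 12*m*s + m - 8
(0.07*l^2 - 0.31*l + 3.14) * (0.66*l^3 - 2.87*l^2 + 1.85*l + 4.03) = 0.0462*l^5 - 0.4055*l^4 + 3.0916*l^3 - 9.3032*l^2 + 4.5597*l + 12.6542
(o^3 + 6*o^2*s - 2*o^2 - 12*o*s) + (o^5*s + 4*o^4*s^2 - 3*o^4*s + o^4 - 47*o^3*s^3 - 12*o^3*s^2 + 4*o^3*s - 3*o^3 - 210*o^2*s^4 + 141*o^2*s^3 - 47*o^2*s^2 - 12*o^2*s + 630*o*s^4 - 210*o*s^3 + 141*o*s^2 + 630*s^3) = o^5*s + 4*o^4*s^2 - 3*o^4*s + o^4 - 47*o^3*s^3 - 12*o^3*s^2 + 4*o^3*s - 2*o^3 - 210*o^2*s^4 + 141*o^2*s^3 - 47*o^2*s^2 - 6*o^2*s - 2*o^2 + 630*o*s^4 - 210*o*s^3 + 141*o*s^2 - 12*o*s + 630*s^3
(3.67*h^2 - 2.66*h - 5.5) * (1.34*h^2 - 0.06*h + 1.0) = 4.9178*h^4 - 3.7846*h^3 - 3.5404*h^2 - 2.33*h - 5.5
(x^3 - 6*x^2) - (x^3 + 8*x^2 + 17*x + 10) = -14*x^2 - 17*x - 10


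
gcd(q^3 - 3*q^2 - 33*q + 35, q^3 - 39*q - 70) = q^2 - 2*q - 35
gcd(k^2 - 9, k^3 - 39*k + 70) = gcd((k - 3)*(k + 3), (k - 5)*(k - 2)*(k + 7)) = 1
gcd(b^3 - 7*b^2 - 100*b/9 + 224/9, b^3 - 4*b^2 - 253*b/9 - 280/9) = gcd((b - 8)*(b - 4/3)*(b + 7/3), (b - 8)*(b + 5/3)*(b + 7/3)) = b^2 - 17*b/3 - 56/3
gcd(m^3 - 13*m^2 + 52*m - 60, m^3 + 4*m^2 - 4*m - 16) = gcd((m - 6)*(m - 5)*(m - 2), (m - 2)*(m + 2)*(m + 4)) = m - 2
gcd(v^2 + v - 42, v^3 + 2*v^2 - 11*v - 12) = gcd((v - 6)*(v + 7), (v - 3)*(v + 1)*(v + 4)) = 1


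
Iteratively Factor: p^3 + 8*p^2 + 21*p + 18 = (p + 2)*(p^2 + 6*p + 9) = (p + 2)*(p + 3)*(p + 3)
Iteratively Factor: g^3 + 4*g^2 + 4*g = (g + 2)*(g^2 + 2*g) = (g + 2)^2*(g)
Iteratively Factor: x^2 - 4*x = (x - 4)*(x)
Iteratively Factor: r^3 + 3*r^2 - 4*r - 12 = (r + 2)*(r^2 + r - 6) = (r - 2)*(r + 2)*(r + 3)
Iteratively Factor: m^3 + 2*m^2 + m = (m + 1)*(m^2 + m) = m*(m + 1)*(m + 1)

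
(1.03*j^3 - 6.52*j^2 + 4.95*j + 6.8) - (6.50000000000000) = 1.03*j^3 - 6.52*j^2 + 4.95*j + 0.3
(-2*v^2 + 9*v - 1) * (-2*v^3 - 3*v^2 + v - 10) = 4*v^5 - 12*v^4 - 27*v^3 + 32*v^2 - 91*v + 10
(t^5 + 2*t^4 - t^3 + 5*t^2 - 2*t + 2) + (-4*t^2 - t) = t^5 + 2*t^4 - t^3 + t^2 - 3*t + 2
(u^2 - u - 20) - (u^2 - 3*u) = 2*u - 20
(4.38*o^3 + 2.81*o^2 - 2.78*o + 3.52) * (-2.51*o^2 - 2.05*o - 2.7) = -10.9938*o^5 - 16.0321*o^4 - 10.6087*o^3 - 10.7232*o^2 + 0.290000000000001*o - 9.504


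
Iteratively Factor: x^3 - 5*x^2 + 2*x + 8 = (x + 1)*(x^2 - 6*x + 8) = (x - 2)*(x + 1)*(x - 4)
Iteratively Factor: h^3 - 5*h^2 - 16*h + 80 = (h + 4)*(h^2 - 9*h + 20) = (h - 4)*(h + 4)*(h - 5)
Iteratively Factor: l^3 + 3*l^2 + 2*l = (l + 2)*(l^2 + l) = (l + 1)*(l + 2)*(l)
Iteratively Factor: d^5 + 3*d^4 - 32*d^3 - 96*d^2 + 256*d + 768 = (d - 4)*(d^4 + 7*d^3 - 4*d^2 - 112*d - 192) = (d - 4)^2*(d^3 + 11*d^2 + 40*d + 48) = (d - 4)^2*(d + 4)*(d^2 + 7*d + 12) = (d - 4)^2*(d + 4)^2*(d + 3)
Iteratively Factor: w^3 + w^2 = (w)*(w^2 + w) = w^2*(w + 1)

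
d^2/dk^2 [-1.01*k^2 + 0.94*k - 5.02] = -2.02000000000000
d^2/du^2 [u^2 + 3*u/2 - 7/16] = 2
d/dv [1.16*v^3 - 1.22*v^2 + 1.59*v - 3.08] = 3.48*v^2 - 2.44*v + 1.59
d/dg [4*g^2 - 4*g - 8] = 8*g - 4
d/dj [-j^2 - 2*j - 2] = -2*j - 2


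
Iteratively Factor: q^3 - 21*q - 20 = (q - 5)*(q^2 + 5*q + 4) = (q - 5)*(q + 1)*(q + 4)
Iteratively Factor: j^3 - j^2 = (j)*(j^2 - j) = j*(j - 1)*(j)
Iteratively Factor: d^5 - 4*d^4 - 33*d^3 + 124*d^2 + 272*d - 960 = (d + 4)*(d^4 - 8*d^3 - d^2 + 128*d - 240) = (d - 3)*(d + 4)*(d^3 - 5*d^2 - 16*d + 80) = (d - 4)*(d - 3)*(d + 4)*(d^2 - d - 20) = (d - 4)*(d - 3)*(d + 4)^2*(d - 5)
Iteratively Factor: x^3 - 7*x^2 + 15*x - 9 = (x - 3)*(x^2 - 4*x + 3) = (x - 3)*(x - 1)*(x - 3)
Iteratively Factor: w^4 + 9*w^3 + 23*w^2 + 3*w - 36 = (w + 3)*(w^3 + 6*w^2 + 5*w - 12) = (w - 1)*(w + 3)*(w^2 + 7*w + 12) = (w - 1)*(w + 3)*(w + 4)*(w + 3)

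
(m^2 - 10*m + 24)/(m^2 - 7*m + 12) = (m - 6)/(m - 3)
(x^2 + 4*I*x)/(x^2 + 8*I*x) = (x + 4*I)/(x + 8*I)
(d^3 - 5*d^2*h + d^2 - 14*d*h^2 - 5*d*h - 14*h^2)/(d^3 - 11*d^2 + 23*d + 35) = (d^2 - 5*d*h - 14*h^2)/(d^2 - 12*d + 35)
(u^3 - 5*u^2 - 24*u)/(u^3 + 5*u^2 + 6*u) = (u - 8)/(u + 2)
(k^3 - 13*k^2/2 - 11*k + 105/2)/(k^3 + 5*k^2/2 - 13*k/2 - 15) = (k - 7)/(k + 2)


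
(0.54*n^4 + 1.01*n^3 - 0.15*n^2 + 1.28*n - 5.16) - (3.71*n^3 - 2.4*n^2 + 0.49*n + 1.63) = 0.54*n^4 - 2.7*n^3 + 2.25*n^2 + 0.79*n - 6.79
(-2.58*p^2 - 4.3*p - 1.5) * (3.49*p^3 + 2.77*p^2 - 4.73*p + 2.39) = -9.0042*p^5 - 22.1536*p^4 - 4.9426*p^3 + 10.0178*p^2 - 3.182*p - 3.585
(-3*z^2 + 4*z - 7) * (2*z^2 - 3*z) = -6*z^4 + 17*z^3 - 26*z^2 + 21*z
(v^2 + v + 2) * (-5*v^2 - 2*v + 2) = -5*v^4 - 7*v^3 - 10*v^2 - 2*v + 4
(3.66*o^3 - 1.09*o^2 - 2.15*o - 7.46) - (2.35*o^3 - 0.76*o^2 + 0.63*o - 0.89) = 1.31*o^3 - 0.33*o^2 - 2.78*o - 6.57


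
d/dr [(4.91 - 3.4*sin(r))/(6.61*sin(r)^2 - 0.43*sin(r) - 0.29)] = (22.474*sin(r)^2 - 64.9102*sin(r) + 3.0973)*cos(r)/(43.6921*sin(r)^4 - 5.6846*sin(r)^3 - 3.6489*sin(r)^2 + 0.2494*sin(r) + 0.0841)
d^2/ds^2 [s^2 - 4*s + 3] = 2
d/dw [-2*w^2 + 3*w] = 3 - 4*w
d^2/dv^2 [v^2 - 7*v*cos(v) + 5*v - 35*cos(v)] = 7*v*cos(v) + 14*sin(v) + 35*cos(v) + 2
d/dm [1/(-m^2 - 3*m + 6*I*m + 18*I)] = (2*m + 3 - 6*I)/(m^2 + 3*m - 6*I*m - 18*I)^2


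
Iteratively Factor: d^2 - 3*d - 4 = (d + 1)*(d - 4)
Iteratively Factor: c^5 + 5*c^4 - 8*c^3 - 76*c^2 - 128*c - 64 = (c + 2)*(c^4 + 3*c^3 - 14*c^2 - 48*c - 32) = (c + 2)*(c + 4)*(c^3 - c^2 - 10*c - 8) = (c + 1)*(c + 2)*(c + 4)*(c^2 - 2*c - 8) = (c - 4)*(c + 1)*(c + 2)*(c + 4)*(c + 2)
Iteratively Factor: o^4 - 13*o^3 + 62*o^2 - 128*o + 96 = (o - 2)*(o^3 - 11*o^2 + 40*o - 48) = (o - 4)*(o - 2)*(o^2 - 7*o + 12) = (o - 4)^2*(o - 2)*(o - 3)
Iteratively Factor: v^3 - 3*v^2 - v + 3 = (v - 1)*(v^2 - 2*v - 3) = (v - 3)*(v - 1)*(v + 1)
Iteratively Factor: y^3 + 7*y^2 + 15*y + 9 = (y + 3)*(y^2 + 4*y + 3) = (y + 1)*(y + 3)*(y + 3)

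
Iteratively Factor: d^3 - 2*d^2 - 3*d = (d)*(d^2 - 2*d - 3) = d*(d - 3)*(d + 1)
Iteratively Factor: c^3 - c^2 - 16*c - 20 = (c - 5)*(c^2 + 4*c + 4) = (c - 5)*(c + 2)*(c + 2)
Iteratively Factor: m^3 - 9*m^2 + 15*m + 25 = (m - 5)*(m^2 - 4*m - 5) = (m - 5)*(m + 1)*(m - 5)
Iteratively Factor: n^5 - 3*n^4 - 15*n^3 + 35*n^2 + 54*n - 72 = (n - 1)*(n^4 - 2*n^3 - 17*n^2 + 18*n + 72) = (n - 1)*(n + 2)*(n^3 - 4*n^2 - 9*n + 36) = (n - 4)*(n - 1)*(n + 2)*(n^2 - 9) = (n - 4)*(n - 3)*(n - 1)*(n + 2)*(n + 3)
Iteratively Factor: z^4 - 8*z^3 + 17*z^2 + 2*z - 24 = (z + 1)*(z^3 - 9*z^2 + 26*z - 24) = (z - 3)*(z + 1)*(z^2 - 6*z + 8) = (z - 3)*(z - 2)*(z + 1)*(z - 4)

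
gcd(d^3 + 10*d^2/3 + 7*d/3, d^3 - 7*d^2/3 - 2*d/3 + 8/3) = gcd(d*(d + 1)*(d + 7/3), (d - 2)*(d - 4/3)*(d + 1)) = d + 1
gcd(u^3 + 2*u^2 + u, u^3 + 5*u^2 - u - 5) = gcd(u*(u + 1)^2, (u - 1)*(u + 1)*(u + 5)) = u + 1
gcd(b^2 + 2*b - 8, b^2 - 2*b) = b - 2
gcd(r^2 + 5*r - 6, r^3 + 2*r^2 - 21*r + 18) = r^2 + 5*r - 6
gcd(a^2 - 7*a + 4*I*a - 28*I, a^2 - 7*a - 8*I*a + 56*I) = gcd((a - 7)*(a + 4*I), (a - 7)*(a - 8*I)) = a - 7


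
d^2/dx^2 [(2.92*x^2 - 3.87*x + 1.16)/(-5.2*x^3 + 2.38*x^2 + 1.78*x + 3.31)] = (-157.9136*x^6 + 627.8688*x^5 - 825.93264*x^4 - 333.703528*x^3 + 962.341872*x^2 - 332.20338*x - 98.660348)/(140.608*x^9 - 193.0656*x^8 - 56.02896*x^7 - 149.812792*x^6 + 264.966504*x^5 + 104.954292*x^4 + 81.140504*x^3 - 109.688766*x^2 - 58.505574*x - 36.264691)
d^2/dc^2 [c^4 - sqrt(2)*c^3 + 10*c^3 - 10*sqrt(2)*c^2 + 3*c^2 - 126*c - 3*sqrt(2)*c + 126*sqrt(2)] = 12*c^2 - 6*sqrt(2)*c + 60*c - 20*sqrt(2) + 6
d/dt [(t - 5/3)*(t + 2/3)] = 2*t - 1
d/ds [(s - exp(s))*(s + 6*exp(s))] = 5*s*exp(s) + 2*s - 12*exp(2*s) + 5*exp(s)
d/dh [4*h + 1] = 4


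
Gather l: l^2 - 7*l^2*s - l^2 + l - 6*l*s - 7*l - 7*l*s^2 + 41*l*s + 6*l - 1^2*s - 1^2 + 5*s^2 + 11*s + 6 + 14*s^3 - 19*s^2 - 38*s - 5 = -7*l^2*s + l*(-7*s^2 + 35*s) + 14*s^3 - 14*s^2 - 28*s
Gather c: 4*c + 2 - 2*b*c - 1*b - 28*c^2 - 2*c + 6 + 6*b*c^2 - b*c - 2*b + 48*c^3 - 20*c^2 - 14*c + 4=-3*b + 48*c^3 + c^2*(6*b - 48) + c*(-3*b - 12) + 12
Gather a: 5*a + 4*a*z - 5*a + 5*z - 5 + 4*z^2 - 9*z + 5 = 4*a*z + 4*z^2 - 4*z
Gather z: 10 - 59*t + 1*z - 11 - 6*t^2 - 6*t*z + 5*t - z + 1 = -6*t^2 - 6*t*z - 54*t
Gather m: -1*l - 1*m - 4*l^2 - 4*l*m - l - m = -4*l^2 - 2*l + m*(-4*l - 2)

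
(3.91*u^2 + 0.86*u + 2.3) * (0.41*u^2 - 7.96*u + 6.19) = 1.6031*u^4 - 30.771*u^3 + 18.3003*u^2 - 12.9846*u + 14.237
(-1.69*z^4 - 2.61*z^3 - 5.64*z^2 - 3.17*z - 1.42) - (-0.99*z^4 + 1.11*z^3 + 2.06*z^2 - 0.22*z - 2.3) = -0.7*z^4 - 3.72*z^3 - 7.7*z^2 - 2.95*z + 0.88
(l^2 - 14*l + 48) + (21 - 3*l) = l^2 - 17*l + 69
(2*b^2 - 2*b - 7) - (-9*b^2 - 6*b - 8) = 11*b^2 + 4*b + 1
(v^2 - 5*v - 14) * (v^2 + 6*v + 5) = v^4 + v^3 - 39*v^2 - 109*v - 70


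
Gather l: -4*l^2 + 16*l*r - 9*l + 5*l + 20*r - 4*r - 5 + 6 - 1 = -4*l^2 + l*(16*r - 4) + 16*r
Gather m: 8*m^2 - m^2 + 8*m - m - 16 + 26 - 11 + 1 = 7*m^2 + 7*m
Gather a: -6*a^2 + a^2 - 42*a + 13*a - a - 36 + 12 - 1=-5*a^2 - 30*a - 25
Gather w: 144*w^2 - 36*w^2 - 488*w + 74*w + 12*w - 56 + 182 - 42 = 108*w^2 - 402*w + 84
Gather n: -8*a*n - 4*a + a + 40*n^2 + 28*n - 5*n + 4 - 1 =-3*a + 40*n^2 + n*(23 - 8*a) + 3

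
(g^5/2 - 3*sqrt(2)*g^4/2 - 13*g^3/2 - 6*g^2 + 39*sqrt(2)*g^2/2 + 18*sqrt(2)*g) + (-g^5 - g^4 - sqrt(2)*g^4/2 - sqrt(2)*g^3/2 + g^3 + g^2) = -g^5/2 - 2*sqrt(2)*g^4 - g^4 - 11*g^3/2 - sqrt(2)*g^3/2 - 5*g^2 + 39*sqrt(2)*g^2/2 + 18*sqrt(2)*g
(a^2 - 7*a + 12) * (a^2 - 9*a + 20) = a^4 - 16*a^3 + 95*a^2 - 248*a + 240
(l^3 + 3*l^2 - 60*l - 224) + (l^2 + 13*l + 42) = l^3 + 4*l^2 - 47*l - 182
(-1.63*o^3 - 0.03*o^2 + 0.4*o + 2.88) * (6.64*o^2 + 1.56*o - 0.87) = -10.8232*o^5 - 2.742*o^4 + 4.0273*o^3 + 19.7733*o^2 + 4.1448*o - 2.5056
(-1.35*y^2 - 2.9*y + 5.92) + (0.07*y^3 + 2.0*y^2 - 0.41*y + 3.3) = 0.07*y^3 + 0.65*y^2 - 3.31*y + 9.22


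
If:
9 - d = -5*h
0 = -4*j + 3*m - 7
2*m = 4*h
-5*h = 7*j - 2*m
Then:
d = 659/46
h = 49/46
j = -7/46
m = 49/23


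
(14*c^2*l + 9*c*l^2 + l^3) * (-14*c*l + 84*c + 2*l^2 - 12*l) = -196*c^3*l^2 + 1176*c^3*l - 98*c^2*l^3 + 588*c^2*l^2 + 4*c*l^4 - 24*c*l^3 + 2*l^5 - 12*l^4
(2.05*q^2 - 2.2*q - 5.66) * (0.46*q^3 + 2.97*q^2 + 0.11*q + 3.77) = 0.943*q^5 + 5.0765*q^4 - 8.9121*q^3 - 9.3237*q^2 - 8.9166*q - 21.3382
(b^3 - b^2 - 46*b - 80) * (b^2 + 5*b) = b^5 + 4*b^4 - 51*b^3 - 310*b^2 - 400*b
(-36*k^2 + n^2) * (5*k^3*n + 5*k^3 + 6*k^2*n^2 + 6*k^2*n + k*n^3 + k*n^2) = -180*k^5*n - 180*k^5 - 216*k^4*n^2 - 216*k^4*n - 31*k^3*n^3 - 31*k^3*n^2 + 6*k^2*n^4 + 6*k^2*n^3 + k*n^5 + k*n^4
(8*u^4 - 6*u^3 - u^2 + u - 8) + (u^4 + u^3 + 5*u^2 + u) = 9*u^4 - 5*u^3 + 4*u^2 + 2*u - 8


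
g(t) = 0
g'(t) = 0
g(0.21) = 0.00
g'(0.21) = 0.00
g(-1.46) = 0.00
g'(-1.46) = 0.00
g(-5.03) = 0.00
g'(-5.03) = 0.00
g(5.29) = 0.00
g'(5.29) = 0.00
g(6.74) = 0.00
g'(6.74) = 0.00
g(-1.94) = 0.00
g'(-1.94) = 0.00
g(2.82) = 0.00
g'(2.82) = 0.00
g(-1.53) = 0.00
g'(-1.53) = 0.00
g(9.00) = 0.00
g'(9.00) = 0.00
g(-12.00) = 0.00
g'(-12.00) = 0.00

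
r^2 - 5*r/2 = r*(r - 5/2)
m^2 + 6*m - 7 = (m - 1)*(m + 7)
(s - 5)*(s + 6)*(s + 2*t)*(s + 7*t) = s^4 + 9*s^3*t + s^3 + 14*s^2*t^2 + 9*s^2*t - 30*s^2 + 14*s*t^2 - 270*s*t - 420*t^2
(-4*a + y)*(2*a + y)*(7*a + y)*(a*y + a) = -56*a^4*y - 56*a^4 - 22*a^3*y^2 - 22*a^3*y + 5*a^2*y^3 + 5*a^2*y^2 + a*y^4 + a*y^3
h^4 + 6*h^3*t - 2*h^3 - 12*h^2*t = h^2*(h - 2)*(h + 6*t)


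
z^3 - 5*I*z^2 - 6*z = z*(z - 3*I)*(z - 2*I)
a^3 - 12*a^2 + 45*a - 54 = (a - 6)*(a - 3)^2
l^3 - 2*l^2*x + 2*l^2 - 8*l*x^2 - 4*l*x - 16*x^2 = (l + 2)*(l - 4*x)*(l + 2*x)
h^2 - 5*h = h*(h - 5)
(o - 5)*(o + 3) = o^2 - 2*o - 15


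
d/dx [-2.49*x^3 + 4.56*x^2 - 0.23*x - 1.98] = -7.47*x^2 + 9.12*x - 0.23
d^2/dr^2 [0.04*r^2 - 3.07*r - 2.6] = 0.0800000000000000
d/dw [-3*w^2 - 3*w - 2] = -6*w - 3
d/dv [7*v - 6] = 7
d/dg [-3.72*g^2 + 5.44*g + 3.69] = 5.44 - 7.44*g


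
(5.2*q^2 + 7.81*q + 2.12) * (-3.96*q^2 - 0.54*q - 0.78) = -20.592*q^4 - 33.7356*q^3 - 16.6686*q^2 - 7.2366*q - 1.6536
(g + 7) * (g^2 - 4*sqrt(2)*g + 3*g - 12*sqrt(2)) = g^3 - 4*sqrt(2)*g^2 + 10*g^2 - 40*sqrt(2)*g + 21*g - 84*sqrt(2)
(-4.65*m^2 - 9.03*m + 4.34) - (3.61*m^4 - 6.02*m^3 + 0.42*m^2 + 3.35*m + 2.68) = -3.61*m^4 + 6.02*m^3 - 5.07*m^2 - 12.38*m + 1.66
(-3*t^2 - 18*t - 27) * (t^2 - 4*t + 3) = -3*t^4 - 6*t^3 + 36*t^2 + 54*t - 81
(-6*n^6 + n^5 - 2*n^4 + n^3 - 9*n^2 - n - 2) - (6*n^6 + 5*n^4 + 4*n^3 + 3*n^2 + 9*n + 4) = -12*n^6 + n^5 - 7*n^4 - 3*n^3 - 12*n^2 - 10*n - 6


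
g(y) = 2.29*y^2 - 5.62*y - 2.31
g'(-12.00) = -60.58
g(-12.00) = 394.89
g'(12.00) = 49.34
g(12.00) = 260.01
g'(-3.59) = -22.06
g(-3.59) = 47.38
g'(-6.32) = -34.57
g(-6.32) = 124.68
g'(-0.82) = -9.38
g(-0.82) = 3.84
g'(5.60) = 20.03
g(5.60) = 38.03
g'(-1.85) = -14.09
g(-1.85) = 15.92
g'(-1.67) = -13.27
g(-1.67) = 13.46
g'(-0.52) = -8.00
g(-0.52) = 1.23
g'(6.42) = 23.78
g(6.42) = 56.00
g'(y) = 4.58*y - 5.62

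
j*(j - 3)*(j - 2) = j^3 - 5*j^2 + 6*j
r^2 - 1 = (r - 1)*(r + 1)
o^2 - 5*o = o*(o - 5)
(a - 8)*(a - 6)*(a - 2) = a^3 - 16*a^2 + 76*a - 96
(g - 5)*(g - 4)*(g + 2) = g^3 - 7*g^2 + 2*g + 40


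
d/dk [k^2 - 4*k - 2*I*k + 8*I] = 2*k - 4 - 2*I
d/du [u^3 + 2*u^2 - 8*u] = 3*u^2 + 4*u - 8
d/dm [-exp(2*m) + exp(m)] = (1 - 2*exp(m))*exp(m)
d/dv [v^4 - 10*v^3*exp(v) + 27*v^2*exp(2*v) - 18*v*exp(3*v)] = -10*v^3*exp(v) + 4*v^3 + 54*v^2*exp(2*v) - 30*v^2*exp(v) - 54*v*exp(3*v) + 54*v*exp(2*v) - 18*exp(3*v)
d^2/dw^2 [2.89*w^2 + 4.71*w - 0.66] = 5.78000000000000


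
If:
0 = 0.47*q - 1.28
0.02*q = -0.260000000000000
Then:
No Solution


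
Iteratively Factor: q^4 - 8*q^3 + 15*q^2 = (q - 5)*(q^3 - 3*q^2) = (q - 5)*(q - 3)*(q^2) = q*(q - 5)*(q - 3)*(q)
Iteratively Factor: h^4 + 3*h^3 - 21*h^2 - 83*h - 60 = (h + 3)*(h^3 - 21*h - 20) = (h - 5)*(h + 3)*(h^2 + 5*h + 4) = (h - 5)*(h + 1)*(h + 3)*(h + 4)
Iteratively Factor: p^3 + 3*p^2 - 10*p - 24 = (p + 2)*(p^2 + p - 12) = (p - 3)*(p + 2)*(p + 4)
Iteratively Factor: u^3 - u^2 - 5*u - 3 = (u - 3)*(u^2 + 2*u + 1) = (u - 3)*(u + 1)*(u + 1)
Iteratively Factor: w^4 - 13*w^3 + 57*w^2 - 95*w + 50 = (w - 2)*(w^3 - 11*w^2 + 35*w - 25) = (w - 5)*(w - 2)*(w^2 - 6*w + 5) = (w - 5)*(w - 2)*(w - 1)*(w - 5)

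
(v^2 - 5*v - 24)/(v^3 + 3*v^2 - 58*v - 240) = (v + 3)/(v^2 + 11*v + 30)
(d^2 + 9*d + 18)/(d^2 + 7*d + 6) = (d + 3)/(d + 1)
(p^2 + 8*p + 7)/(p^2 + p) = (p + 7)/p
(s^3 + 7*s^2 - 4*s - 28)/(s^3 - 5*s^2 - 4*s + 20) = (s + 7)/(s - 5)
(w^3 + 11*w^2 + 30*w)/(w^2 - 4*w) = (w^2 + 11*w + 30)/(w - 4)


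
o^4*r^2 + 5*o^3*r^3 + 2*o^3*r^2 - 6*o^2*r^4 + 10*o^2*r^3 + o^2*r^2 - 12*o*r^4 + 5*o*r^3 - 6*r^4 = (o - r)*(o + 6*r)*(o*r + r)^2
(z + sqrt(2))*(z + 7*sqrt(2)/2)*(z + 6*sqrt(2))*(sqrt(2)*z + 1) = sqrt(2)*z^4 + 22*z^3 + 143*sqrt(2)*z^2/2 + 145*z + 42*sqrt(2)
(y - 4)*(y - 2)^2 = y^3 - 8*y^2 + 20*y - 16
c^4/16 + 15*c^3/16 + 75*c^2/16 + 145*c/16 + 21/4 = (c/4 + 1/4)*(c/4 + 1)*(c + 3)*(c + 7)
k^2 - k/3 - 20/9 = (k - 5/3)*(k + 4/3)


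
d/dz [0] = 0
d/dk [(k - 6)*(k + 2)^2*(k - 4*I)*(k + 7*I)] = 5*k^4 + k^3*(-8 + 12*I) + k^2*(24 - 18*I) + k*(-160 - 120*I) - 560 - 72*I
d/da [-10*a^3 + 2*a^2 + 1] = 2*a*(2 - 15*a)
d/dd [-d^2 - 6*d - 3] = -2*d - 6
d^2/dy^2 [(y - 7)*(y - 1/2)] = 2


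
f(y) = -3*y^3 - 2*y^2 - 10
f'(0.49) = -4.12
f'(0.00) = 0.00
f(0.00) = -10.00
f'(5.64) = -308.85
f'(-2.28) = -37.67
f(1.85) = -35.84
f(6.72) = -1010.71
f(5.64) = -611.84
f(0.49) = -10.83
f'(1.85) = -38.20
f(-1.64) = -2.15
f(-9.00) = 2015.00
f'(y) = -9*y^2 - 4*y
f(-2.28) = 15.16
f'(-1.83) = -22.82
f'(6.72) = -433.31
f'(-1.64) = -17.65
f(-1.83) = 1.69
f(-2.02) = 6.57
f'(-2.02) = -28.64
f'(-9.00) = -693.00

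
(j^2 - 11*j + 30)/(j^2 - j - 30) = (j - 5)/(j + 5)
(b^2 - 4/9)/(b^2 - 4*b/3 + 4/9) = (3*b + 2)/(3*b - 2)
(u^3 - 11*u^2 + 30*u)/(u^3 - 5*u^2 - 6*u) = (u - 5)/(u + 1)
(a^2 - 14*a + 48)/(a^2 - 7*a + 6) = (a - 8)/(a - 1)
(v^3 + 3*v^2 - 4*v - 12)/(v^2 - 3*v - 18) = (v^2 - 4)/(v - 6)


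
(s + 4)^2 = s^2 + 8*s + 16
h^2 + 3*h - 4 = (h - 1)*(h + 4)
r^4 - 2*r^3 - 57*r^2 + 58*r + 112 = (r - 8)*(r - 2)*(r + 1)*(r + 7)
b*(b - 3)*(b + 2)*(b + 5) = b^4 + 4*b^3 - 11*b^2 - 30*b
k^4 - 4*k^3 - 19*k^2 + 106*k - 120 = (k - 4)*(k - 3)*(k - 2)*(k + 5)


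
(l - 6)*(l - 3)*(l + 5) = l^3 - 4*l^2 - 27*l + 90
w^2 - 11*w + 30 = (w - 6)*(w - 5)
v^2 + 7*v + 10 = (v + 2)*(v + 5)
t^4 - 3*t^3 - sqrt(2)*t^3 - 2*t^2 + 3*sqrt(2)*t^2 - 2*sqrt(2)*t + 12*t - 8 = (t - 2)*(t - 1)*(t - 2*sqrt(2))*(t + sqrt(2))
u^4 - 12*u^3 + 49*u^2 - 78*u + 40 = (u - 5)*(u - 4)*(u - 2)*(u - 1)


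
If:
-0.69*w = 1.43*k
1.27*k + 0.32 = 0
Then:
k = -0.25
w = 0.52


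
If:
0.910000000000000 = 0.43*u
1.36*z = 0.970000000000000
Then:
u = 2.12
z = 0.71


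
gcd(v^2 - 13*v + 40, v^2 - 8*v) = v - 8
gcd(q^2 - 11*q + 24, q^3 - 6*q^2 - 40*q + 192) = q - 8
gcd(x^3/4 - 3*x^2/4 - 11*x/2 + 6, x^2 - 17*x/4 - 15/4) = 1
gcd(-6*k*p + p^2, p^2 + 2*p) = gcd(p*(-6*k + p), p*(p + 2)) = p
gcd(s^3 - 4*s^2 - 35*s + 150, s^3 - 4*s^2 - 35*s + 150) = s^3 - 4*s^2 - 35*s + 150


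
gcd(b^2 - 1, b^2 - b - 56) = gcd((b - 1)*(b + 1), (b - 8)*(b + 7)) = 1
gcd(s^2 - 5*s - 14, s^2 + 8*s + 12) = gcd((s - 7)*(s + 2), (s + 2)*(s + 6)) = s + 2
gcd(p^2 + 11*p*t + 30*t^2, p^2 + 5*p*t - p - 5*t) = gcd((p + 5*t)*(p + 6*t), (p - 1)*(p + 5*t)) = p + 5*t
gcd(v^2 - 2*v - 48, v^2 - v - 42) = v + 6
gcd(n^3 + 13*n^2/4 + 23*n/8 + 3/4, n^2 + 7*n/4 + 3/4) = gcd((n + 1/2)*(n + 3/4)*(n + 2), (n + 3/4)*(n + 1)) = n + 3/4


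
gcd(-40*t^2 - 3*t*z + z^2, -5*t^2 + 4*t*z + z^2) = 5*t + z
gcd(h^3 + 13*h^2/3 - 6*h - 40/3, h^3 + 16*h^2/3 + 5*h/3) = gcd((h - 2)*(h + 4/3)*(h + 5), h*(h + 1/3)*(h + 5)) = h + 5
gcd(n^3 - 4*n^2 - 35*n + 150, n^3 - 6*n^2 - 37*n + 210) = n^2 + n - 30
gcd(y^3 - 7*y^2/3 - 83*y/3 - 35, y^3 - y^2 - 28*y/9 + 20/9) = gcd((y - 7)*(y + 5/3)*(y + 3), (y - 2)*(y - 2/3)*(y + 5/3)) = y + 5/3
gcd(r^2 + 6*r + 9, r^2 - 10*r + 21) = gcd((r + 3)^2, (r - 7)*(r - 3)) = 1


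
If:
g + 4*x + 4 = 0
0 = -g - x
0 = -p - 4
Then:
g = 4/3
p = -4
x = -4/3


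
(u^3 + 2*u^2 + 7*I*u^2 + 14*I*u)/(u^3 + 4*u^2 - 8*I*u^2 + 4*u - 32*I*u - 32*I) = u*(u + 7*I)/(u^2 + 2*u*(1 - 4*I) - 16*I)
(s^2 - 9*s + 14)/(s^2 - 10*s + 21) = (s - 2)/(s - 3)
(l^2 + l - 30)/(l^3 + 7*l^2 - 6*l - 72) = (l - 5)/(l^2 + l - 12)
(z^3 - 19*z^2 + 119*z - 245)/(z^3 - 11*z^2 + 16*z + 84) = (z^2 - 12*z + 35)/(z^2 - 4*z - 12)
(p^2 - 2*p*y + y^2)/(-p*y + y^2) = (-p + y)/y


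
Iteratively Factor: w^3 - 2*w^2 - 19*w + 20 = (w - 1)*(w^2 - w - 20) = (w - 1)*(w + 4)*(w - 5)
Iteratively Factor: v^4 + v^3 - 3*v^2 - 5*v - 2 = (v - 2)*(v^3 + 3*v^2 + 3*v + 1) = (v - 2)*(v + 1)*(v^2 + 2*v + 1) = (v - 2)*(v + 1)^2*(v + 1)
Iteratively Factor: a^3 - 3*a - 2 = (a - 2)*(a^2 + 2*a + 1) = (a - 2)*(a + 1)*(a + 1)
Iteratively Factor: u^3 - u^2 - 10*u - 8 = (u - 4)*(u^2 + 3*u + 2) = (u - 4)*(u + 1)*(u + 2)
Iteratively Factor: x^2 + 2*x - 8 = (x - 2)*(x + 4)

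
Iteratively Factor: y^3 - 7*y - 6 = (y + 1)*(y^2 - y - 6) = (y - 3)*(y + 1)*(y + 2)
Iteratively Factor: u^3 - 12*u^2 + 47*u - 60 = (u - 5)*(u^2 - 7*u + 12) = (u - 5)*(u - 4)*(u - 3)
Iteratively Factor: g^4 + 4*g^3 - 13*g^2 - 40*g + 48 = (g - 3)*(g^3 + 7*g^2 + 8*g - 16) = (g - 3)*(g + 4)*(g^2 + 3*g - 4) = (g - 3)*(g + 4)^2*(g - 1)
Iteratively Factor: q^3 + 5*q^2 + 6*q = (q)*(q^2 + 5*q + 6) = q*(q + 2)*(q + 3)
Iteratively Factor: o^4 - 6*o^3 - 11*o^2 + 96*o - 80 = (o - 1)*(o^3 - 5*o^2 - 16*o + 80) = (o - 5)*(o - 1)*(o^2 - 16) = (o - 5)*(o - 1)*(o + 4)*(o - 4)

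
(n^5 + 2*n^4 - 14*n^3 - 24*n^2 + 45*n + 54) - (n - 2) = n^5 + 2*n^4 - 14*n^3 - 24*n^2 + 44*n + 56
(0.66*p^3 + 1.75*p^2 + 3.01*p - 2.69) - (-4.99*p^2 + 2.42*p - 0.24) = 0.66*p^3 + 6.74*p^2 + 0.59*p - 2.45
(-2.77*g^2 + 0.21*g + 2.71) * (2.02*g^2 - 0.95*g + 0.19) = -5.5954*g^4 + 3.0557*g^3 + 4.7484*g^2 - 2.5346*g + 0.5149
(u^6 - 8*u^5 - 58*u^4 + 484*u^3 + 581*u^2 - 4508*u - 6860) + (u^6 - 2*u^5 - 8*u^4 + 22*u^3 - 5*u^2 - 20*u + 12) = 2*u^6 - 10*u^5 - 66*u^4 + 506*u^3 + 576*u^2 - 4528*u - 6848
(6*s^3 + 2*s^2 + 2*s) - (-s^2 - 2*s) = 6*s^3 + 3*s^2 + 4*s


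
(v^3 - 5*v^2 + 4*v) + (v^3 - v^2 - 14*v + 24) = 2*v^3 - 6*v^2 - 10*v + 24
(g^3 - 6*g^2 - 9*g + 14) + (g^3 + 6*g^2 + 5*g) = 2*g^3 - 4*g + 14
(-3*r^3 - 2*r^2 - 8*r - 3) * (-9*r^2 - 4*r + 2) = 27*r^5 + 30*r^4 + 74*r^3 + 55*r^2 - 4*r - 6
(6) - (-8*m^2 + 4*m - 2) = 8*m^2 - 4*m + 8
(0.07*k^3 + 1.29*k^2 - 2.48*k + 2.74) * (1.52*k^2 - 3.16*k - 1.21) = 0.1064*k^5 + 1.7396*k^4 - 7.9307*k^3 + 10.4407*k^2 - 5.6576*k - 3.3154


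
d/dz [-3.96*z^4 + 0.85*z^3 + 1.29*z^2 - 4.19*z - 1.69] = -15.84*z^3 + 2.55*z^2 + 2.58*z - 4.19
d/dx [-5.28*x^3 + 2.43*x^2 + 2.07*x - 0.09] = -15.84*x^2 + 4.86*x + 2.07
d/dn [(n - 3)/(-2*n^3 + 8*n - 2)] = (-n^3 + 4*n + (n - 3)*(3*n^2 - 4) - 1)/(2*(n^3 - 4*n + 1)^2)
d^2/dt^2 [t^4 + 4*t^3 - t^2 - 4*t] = 12*t^2 + 24*t - 2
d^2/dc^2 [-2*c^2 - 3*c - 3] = -4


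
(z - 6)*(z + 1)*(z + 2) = z^3 - 3*z^2 - 16*z - 12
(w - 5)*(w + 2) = w^2 - 3*w - 10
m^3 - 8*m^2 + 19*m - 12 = (m - 4)*(m - 3)*(m - 1)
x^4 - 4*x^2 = x^2*(x - 2)*(x + 2)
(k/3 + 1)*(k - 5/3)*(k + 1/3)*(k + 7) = k^4/3 + 26*k^3/9 + 64*k^2/27 - 302*k/27 - 35/9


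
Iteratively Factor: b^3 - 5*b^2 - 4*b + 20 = (b + 2)*(b^2 - 7*b + 10) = (b - 2)*(b + 2)*(b - 5)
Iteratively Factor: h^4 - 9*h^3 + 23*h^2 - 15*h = (h - 1)*(h^3 - 8*h^2 + 15*h) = h*(h - 1)*(h^2 - 8*h + 15) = h*(h - 5)*(h - 1)*(h - 3)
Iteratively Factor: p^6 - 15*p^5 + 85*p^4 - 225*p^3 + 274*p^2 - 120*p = (p - 1)*(p^5 - 14*p^4 + 71*p^3 - 154*p^2 + 120*p) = (p - 2)*(p - 1)*(p^4 - 12*p^3 + 47*p^2 - 60*p) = (p - 4)*(p - 2)*(p - 1)*(p^3 - 8*p^2 + 15*p) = p*(p - 4)*(p - 2)*(p - 1)*(p^2 - 8*p + 15) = p*(p - 4)*(p - 3)*(p - 2)*(p - 1)*(p - 5)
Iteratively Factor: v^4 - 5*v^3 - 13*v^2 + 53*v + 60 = (v + 1)*(v^3 - 6*v^2 - 7*v + 60) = (v + 1)*(v + 3)*(v^2 - 9*v + 20) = (v - 5)*(v + 1)*(v + 3)*(v - 4)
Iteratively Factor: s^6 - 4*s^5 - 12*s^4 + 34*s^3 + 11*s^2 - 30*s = (s + 1)*(s^5 - 5*s^4 - 7*s^3 + 41*s^2 - 30*s) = (s - 1)*(s + 1)*(s^4 - 4*s^3 - 11*s^2 + 30*s) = s*(s - 1)*(s + 1)*(s^3 - 4*s^2 - 11*s + 30) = s*(s - 2)*(s - 1)*(s + 1)*(s^2 - 2*s - 15) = s*(s - 2)*(s - 1)*(s + 1)*(s + 3)*(s - 5)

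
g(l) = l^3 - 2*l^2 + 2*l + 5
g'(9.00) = 209.00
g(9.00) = 590.00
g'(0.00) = 2.00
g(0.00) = 5.00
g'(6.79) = 113.15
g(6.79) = 239.42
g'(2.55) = 11.31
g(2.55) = 13.68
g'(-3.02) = 41.44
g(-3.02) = -46.82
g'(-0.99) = 8.90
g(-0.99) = 0.09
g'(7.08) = 124.06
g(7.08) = 273.80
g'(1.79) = 4.45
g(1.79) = 7.91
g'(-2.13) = 24.13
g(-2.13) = -18.00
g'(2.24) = 8.09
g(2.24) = 10.68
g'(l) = 3*l^2 - 4*l + 2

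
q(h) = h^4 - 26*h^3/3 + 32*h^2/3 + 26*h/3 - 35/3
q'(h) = 4*h^3 - 26*h^2 + 64*h/3 + 26/3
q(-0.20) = -12.90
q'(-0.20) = 3.33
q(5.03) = -161.01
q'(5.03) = -32.80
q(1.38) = 1.46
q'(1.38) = -0.90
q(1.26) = 1.37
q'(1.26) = 2.27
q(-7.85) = 8567.32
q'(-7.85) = -3695.93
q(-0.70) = -9.29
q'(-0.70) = -20.38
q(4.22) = -119.31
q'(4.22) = -63.72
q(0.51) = -5.55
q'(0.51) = 13.31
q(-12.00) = 37132.33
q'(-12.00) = -10903.33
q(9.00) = 1173.33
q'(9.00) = 1010.67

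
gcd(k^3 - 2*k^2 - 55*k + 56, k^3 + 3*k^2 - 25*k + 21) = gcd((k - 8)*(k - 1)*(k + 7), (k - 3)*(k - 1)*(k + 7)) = k^2 + 6*k - 7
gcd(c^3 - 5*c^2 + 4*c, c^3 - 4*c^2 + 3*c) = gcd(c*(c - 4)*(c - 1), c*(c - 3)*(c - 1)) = c^2 - c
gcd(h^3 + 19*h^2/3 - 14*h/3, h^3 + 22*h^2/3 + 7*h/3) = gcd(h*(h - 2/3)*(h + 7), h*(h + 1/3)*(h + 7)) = h^2 + 7*h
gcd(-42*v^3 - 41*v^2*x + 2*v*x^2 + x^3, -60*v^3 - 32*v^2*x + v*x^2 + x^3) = -6*v + x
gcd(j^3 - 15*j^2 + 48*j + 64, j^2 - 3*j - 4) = j + 1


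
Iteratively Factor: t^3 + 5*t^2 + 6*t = (t + 3)*(t^2 + 2*t) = t*(t + 3)*(t + 2)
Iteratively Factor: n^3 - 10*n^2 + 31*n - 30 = (n - 2)*(n^2 - 8*n + 15) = (n - 5)*(n - 2)*(n - 3)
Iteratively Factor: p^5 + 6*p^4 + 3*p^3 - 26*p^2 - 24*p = (p - 2)*(p^4 + 8*p^3 + 19*p^2 + 12*p) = (p - 2)*(p + 3)*(p^3 + 5*p^2 + 4*p) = (p - 2)*(p + 3)*(p + 4)*(p^2 + p) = p*(p - 2)*(p + 3)*(p + 4)*(p + 1)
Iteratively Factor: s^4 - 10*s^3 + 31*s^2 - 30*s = (s - 5)*(s^3 - 5*s^2 + 6*s) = (s - 5)*(s - 3)*(s^2 - 2*s) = s*(s - 5)*(s - 3)*(s - 2)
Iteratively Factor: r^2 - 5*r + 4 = (r - 1)*(r - 4)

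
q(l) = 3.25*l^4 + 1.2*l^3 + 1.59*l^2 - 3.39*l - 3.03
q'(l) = 13.0*l^3 + 3.6*l^2 + 3.18*l - 3.39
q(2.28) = 99.56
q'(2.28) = 176.66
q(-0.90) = 2.57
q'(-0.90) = -12.81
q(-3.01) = 255.63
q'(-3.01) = -334.87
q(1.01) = -0.21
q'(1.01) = 16.89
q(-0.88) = 2.32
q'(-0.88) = -12.26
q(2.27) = 97.80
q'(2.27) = 174.44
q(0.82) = -2.61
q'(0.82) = 8.81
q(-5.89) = 3738.40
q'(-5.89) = -2553.60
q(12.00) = 69650.85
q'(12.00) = 23017.17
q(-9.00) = 20604.72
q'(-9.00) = -9217.41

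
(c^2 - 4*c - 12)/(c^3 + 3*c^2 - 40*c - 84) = 1/(c + 7)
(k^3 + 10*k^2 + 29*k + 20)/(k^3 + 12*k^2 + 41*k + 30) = (k + 4)/(k + 6)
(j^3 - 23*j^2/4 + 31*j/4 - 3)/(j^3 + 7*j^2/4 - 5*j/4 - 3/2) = (4*j^2 - 19*j + 12)/(4*j^2 + 11*j + 6)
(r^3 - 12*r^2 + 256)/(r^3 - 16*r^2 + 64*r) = (r + 4)/r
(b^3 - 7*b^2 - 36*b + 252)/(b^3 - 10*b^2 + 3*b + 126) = (b + 6)/(b + 3)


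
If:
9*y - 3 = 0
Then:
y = 1/3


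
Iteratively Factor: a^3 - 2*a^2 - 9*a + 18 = (a - 3)*(a^2 + a - 6) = (a - 3)*(a + 3)*(a - 2)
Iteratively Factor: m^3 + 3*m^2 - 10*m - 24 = (m - 3)*(m^2 + 6*m + 8) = (m - 3)*(m + 2)*(m + 4)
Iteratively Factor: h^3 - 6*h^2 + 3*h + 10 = (h - 5)*(h^2 - h - 2) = (h - 5)*(h + 1)*(h - 2)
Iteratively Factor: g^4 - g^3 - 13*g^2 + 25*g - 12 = (g - 3)*(g^3 + 2*g^2 - 7*g + 4) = (g - 3)*(g - 1)*(g^2 + 3*g - 4) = (g - 3)*(g - 1)^2*(g + 4)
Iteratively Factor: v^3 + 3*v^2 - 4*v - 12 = (v + 3)*(v^2 - 4) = (v - 2)*(v + 3)*(v + 2)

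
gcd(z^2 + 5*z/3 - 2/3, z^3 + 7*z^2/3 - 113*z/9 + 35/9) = z - 1/3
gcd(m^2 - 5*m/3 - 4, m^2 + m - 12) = m - 3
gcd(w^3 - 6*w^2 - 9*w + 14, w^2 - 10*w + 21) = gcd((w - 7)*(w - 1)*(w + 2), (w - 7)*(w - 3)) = w - 7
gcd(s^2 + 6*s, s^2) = s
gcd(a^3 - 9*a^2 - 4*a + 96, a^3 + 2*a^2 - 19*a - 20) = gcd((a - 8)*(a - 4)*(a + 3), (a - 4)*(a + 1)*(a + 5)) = a - 4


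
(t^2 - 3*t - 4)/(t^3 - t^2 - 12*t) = (t + 1)/(t*(t + 3))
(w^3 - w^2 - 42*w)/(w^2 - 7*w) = w + 6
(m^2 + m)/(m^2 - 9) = m*(m + 1)/(m^2 - 9)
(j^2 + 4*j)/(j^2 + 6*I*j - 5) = j*(j + 4)/(j^2 + 6*I*j - 5)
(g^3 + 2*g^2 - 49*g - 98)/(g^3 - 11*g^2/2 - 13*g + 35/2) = 2*(g^2 + 9*g + 14)/(2*g^2 + 3*g - 5)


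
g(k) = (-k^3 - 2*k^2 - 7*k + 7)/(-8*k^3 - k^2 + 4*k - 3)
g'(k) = (-3*k^2 - 4*k - 7)/(-8*k^3 - k^2 + 4*k - 3) + (24*k^2 + 2*k - 4)*(-k^3 - 2*k^2 - 7*k + 7)/(-8*k^3 - k^2 + 4*k - 3)^2 = (-15*k^4 - 120*k^3 + 162*k^2 + 26*k - 7)/(64*k^6 + 16*k^5 - 63*k^4 + 40*k^3 + 22*k^2 - 24*k + 9)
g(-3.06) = 0.19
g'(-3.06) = 0.08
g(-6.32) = 0.11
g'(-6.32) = 0.00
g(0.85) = 0.19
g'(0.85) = 1.85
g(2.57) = 0.30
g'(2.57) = -0.09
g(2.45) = 0.32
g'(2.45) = -0.09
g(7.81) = 0.17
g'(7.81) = -0.01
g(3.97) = 0.23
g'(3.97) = -0.03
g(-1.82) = 0.55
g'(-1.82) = 0.87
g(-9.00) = 0.11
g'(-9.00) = 0.00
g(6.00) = 0.19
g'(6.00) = -0.01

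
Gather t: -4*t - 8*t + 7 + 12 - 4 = 15 - 12*t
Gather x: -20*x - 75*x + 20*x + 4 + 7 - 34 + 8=-75*x - 15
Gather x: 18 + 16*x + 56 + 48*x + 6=64*x + 80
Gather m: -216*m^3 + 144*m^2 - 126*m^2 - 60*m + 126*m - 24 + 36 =-216*m^3 + 18*m^2 + 66*m + 12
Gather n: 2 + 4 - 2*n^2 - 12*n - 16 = -2*n^2 - 12*n - 10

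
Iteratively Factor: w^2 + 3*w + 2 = (w + 2)*(w + 1)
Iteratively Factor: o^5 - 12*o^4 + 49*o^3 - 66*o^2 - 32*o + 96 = (o - 4)*(o^4 - 8*o^3 + 17*o^2 + 2*o - 24) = (o - 4)*(o - 2)*(o^3 - 6*o^2 + 5*o + 12) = (o - 4)^2*(o - 2)*(o^2 - 2*o - 3) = (o - 4)^2*(o - 2)*(o + 1)*(o - 3)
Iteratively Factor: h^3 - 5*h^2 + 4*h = (h - 1)*(h^2 - 4*h) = (h - 4)*(h - 1)*(h)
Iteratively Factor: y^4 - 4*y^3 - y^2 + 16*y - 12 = (y - 1)*(y^3 - 3*y^2 - 4*y + 12) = (y - 1)*(y + 2)*(y^2 - 5*y + 6) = (y - 3)*(y - 1)*(y + 2)*(y - 2)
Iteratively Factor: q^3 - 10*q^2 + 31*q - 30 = (q - 5)*(q^2 - 5*q + 6) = (q - 5)*(q - 2)*(q - 3)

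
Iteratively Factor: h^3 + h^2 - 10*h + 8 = (h - 2)*(h^2 + 3*h - 4) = (h - 2)*(h + 4)*(h - 1)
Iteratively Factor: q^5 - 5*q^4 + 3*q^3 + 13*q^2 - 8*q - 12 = (q - 3)*(q^4 - 2*q^3 - 3*q^2 + 4*q + 4) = (q - 3)*(q + 1)*(q^3 - 3*q^2 + 4) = (q - 3)*(q + 1)^2*(q^2 - 4*q + 4) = (q - 3)*(q - 2)*(q + 1)^2*(q - 2)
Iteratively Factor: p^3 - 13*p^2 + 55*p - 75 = (p - 5)*(p^2 - 8*p + 15) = (p - 5)^2*(p - 3)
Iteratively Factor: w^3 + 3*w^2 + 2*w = (w)*(w^2 + 3*w + 2) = w*(w + 1)*(w + 2)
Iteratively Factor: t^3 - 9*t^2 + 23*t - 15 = (t - 1)*(t^2 - 8*t + 15) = (t - 3)*(t - 1)*(t - 5)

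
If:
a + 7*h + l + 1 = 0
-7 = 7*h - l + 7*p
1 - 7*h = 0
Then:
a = -7*p - 10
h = 1/7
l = 7*p + 8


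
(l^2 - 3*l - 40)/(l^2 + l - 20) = (l - 8)/(l - 4)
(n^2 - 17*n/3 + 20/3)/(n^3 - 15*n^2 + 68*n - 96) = (n - 5/3)/(n^2 - 11*n + 24)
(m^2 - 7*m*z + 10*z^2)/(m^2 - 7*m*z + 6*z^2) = (m^2 - 7*m*z + 10*z^2)/(m^2 - 7*m*z + 6*z^2)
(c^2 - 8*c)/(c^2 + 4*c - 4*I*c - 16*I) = c*(c - 8)/(c^2 + 4*c*(1 - I) - 16*I)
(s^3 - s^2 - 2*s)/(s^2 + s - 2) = s*(s^2 - s - 2)/(s^2 + s - 2)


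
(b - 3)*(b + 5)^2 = b^3 + 7*b^2 - 5*b - 75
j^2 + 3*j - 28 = (j - 4)*(j + 7)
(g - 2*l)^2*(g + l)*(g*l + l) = g^4*l - 3*g^3*l^2 + g^3*l - 3*g^2*l^2 + 4*g*l^4 + 4*l^4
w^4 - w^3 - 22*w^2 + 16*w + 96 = (w - 4)*(w - 3)*(w + 2)*(w + 4)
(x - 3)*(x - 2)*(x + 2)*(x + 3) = x^4 - 13*x^2 + 36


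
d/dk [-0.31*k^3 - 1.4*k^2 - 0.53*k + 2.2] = -0.93*k^2 - 2.8*k - 0.53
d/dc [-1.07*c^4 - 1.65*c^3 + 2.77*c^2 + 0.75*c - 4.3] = -4.28*c^3 - 4.95*c^2 + 5.54*c + 0.75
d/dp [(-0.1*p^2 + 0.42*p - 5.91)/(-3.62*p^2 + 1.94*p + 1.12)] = (1.3264*p^2 - 43.0124*p + 11.9358)/(13.1044*p^4 - 14.0456*p^3 - 4.3452*p^2 + 4.3456*p + 1.2544)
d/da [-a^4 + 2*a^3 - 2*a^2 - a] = -4*a^3 + 6*a^2 - 4*a - 1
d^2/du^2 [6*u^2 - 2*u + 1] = 12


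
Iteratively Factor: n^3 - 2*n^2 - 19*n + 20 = (n + 4)*(n^2 - 6*n + 5) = (n - 1)*(n + 4)*(n - 5)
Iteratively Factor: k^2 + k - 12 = (k - 3)*(k + 4)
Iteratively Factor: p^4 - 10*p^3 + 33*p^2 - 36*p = (p)*(p^3 - 10*p^2 + 33*p - 36) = p*(p - 3)*(p^2 - 7*p + 12) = p*(p - 3)^2*(p - 4)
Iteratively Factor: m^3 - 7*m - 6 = (m + 2)*(m^2 - 2*m - 3) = (m - 3)*(m + 2)*(m + 1)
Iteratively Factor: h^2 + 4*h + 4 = (h + 2)*(h + 2)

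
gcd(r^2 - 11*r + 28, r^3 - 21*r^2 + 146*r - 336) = r - 7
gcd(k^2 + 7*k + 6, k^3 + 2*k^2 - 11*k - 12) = k + 1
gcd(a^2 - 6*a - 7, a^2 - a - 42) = a - 7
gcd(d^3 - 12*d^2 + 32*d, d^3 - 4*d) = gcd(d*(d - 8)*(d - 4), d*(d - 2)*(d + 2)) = d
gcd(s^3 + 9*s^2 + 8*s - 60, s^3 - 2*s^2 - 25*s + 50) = s^2 + 3*s - 10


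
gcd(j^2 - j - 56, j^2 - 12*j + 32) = j - 8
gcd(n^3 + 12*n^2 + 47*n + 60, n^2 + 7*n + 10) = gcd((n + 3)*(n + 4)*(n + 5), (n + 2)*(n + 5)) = n + 5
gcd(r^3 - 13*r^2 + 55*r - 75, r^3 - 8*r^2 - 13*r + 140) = r - 5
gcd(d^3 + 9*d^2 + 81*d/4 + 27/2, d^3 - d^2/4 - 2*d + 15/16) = d + 3/2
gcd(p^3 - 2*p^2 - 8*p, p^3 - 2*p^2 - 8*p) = p^3 - 2*p^2 - 8*p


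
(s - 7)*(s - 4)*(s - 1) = s^3 - 12*s^2 + 39*s - 28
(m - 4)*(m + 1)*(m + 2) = m^3 - m^2 - 10*m - 8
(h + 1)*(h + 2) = h^2 + 3*h + 2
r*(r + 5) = r^2 + 5*r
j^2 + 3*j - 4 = (j - 1)*(j + 4)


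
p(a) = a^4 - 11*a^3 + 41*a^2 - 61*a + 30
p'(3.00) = -4.00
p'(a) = 4*a^3 - 33*a^2 + 82*a - 61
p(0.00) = 30.00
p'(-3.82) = -1078.76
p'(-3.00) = -712.00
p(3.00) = 0.00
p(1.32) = -1.35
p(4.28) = -6.89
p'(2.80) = -2.31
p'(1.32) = -1.06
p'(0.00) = -61.00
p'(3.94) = -5.55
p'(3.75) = -6.62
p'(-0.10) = -69.53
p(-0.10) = 36.52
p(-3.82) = 1687.42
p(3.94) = -5.68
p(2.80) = 0.63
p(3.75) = -4.51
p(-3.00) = 960.00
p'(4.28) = -0.94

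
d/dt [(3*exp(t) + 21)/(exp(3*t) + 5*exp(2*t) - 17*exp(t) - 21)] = 6*(1 - exp(t))*exp(t)/(exp(4*t) - 4*exp(3*t) - 2*exp(2*t) + 12*exp(t) + 9)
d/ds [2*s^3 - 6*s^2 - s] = 6*s^2 - 12*s - 1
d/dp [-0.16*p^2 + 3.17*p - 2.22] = 3.17 - 0.32*p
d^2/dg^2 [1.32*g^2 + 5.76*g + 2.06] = 2.64000000000000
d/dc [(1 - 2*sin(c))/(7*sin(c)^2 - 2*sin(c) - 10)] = 2*(7*sin(c)^2 - 7*sin(c) + 11)*cos(c)/(7*sin(c)^2 - 2*sin(c) - 10)^2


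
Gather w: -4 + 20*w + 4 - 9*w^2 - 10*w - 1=-9*w^2 + 10*w - 1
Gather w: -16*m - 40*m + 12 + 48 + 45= 105 - 56*m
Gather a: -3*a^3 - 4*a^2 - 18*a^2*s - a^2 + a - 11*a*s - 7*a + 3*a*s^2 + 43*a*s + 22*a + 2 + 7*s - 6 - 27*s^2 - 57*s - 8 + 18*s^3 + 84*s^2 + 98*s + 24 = -3*a^3 + a^2*(-18*s - 5) + a*(3*s^2 + 32*s + 16) + 18*s^3 + 57*s^2 + 48*s + 12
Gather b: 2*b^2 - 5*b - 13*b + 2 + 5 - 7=2*b^2 - 18*b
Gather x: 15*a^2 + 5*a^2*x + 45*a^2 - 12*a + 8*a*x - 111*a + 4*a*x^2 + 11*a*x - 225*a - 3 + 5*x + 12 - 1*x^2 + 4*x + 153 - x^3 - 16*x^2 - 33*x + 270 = 60*a^2 - 348*a - x^3 + x^2*(4*a - 17) + x*(5*a^2 + 19*a - 24) + 432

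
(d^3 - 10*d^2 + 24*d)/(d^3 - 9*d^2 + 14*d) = (d^2 - 10*d + 24)/(d^2 - 9*d + 14)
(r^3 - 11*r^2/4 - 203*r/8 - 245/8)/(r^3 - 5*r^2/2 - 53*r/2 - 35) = (r + 7/4)/(r + 2)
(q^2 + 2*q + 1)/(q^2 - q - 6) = (q^2 + 2*q + 1)/(q^2 - q - 6)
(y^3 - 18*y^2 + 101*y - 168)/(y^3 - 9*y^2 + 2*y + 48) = (y - 7)/(y + 2)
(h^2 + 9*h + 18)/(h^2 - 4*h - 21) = (h + 6)/(h - 7)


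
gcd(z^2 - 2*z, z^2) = z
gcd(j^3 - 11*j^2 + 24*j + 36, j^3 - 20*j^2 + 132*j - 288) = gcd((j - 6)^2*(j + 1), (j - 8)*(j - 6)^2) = j^2 - 12*j + 36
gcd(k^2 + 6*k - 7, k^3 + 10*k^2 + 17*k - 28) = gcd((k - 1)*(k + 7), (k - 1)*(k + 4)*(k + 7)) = k^2 + 6*k - 7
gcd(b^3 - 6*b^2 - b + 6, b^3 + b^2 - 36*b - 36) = b^2 - 5*b - 6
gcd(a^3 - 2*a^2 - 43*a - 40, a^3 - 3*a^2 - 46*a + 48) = a - 8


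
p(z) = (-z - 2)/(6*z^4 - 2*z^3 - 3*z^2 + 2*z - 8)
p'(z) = (-z - 2)*(-24*z^3 + 6*z^2 + 6*z - 2)/(6*z^4 - 2*z^3 - 3*z^2 + 2*z - 8)^2 - 1/(6*z^4 - 2*z^3 - 3*z^2 + 2*z - 8)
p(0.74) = 0.38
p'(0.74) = 0.35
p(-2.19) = 0.00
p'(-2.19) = -0.00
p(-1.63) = -0.01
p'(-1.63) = -0.07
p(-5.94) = 0.00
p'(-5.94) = 0.00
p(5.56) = -0.00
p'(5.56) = 0.00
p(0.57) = 0.34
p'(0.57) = 0.18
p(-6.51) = 0.00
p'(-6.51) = 0.00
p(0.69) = 0.37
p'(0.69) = 0.28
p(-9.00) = 0.00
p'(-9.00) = 0.00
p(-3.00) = 0.00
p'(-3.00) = 0.00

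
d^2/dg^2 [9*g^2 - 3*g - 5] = 18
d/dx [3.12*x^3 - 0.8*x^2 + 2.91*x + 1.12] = 9.36*x^2 - 1.6*x + 2.91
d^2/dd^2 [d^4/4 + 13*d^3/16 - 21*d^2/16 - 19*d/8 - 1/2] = 3*d^2 + 39*d/8 - 21/8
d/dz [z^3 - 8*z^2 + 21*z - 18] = 3*z^2 - 16*z + 21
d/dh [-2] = 0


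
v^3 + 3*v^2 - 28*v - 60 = (v - 5)*(v + 2)*(v + 6)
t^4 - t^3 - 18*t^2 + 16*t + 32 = (t - 4)*(t - 2)*(t + 1)*(t + 4)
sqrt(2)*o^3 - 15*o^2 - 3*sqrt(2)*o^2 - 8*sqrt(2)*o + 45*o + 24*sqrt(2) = (o - 3)*(o - 8*sqrt(2))*(sqrt(2)*o + 1)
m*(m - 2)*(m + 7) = m^3 + 5*m^2 - 14*m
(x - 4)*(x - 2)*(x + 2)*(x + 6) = x^4 + 2*x^3 - 28*x^2 - 8*x + 96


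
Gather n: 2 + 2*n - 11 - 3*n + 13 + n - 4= 0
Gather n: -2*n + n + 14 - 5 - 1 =8 - n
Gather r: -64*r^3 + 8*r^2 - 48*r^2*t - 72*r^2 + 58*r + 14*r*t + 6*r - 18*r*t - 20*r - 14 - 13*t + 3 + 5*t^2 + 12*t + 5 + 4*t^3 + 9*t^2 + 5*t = -64*r^3 + r^2*(-48*t - 64) + r*(44 - 4*t) + 4*t^3 + 14*t^2 + 4*t - 6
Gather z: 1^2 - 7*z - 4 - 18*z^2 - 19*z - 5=-18*z^2 - 26*z - 8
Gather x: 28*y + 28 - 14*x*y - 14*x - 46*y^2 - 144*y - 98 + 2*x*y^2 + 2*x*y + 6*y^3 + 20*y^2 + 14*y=x*(2*y^2 - 12*y - 14) + 6*y^3 - 26*y^2 - 102*y - 70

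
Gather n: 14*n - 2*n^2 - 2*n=-2*n^2 + 12*n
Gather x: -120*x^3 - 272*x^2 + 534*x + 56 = -120*x^3 - 272*x^2 + 534*x + 56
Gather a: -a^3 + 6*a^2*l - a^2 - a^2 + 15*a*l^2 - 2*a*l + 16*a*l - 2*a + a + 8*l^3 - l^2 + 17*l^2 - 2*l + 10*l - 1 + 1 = -a^3 + a^2*(6*l - 2) + a*(15*l^2 + 14*l - 1) + 8*l^3 + 16*l^2 + 8*l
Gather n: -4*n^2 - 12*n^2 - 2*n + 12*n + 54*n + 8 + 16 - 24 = -16*n^2 + 64*n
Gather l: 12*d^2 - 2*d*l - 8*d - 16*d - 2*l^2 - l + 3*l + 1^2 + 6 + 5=12*d^2 - 24*d - 2*l^2 + l*(2 - 2*d) + 12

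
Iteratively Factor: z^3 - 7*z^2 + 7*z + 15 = (z + 1)*(z^2 - 8*z + 15) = (z - 3)*(z + 1)*(z - 5)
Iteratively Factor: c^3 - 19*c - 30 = (c + 3)*(c^2 - 3*c - 10) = (c + 2)*(c + 3)*(c - 5)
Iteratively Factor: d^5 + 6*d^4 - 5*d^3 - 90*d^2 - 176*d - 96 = (d + 3)*(d^4 + 3*d^3 - 14*d^2 - 48*d - 32) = (d + 1)*(d + 3)*(d^3 + 2*d^2 - 16*d - 32) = (d + 1)*(d + 2)*(d + 3)*(d^2 - 16) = (d + 1)*(d + 2)*(d + 3)*(d + 4)*(d - 4)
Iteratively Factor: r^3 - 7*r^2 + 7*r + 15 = (r - 5)*(r^2 - 2*r - 3) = (r - 5)*(r - 3)*(r + 1)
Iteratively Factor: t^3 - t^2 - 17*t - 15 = (t - 5)*(t^2 + 4*t + 3) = (t - 5)*(t + 1)*(t + 3)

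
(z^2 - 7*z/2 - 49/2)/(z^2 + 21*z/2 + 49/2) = (z - 7)/(z + 7)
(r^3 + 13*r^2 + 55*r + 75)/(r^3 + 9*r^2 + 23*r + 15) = (r + 5)/(r + 1)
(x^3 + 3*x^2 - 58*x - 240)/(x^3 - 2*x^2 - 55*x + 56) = (x^2 + 11*x + 30)/(x^2 + 6*x - 7)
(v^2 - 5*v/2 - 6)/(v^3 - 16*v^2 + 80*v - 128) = (v + 3/2)/(v^2 - 12*v + 32)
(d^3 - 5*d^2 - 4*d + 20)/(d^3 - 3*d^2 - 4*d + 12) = (d - 5)/(d - 3)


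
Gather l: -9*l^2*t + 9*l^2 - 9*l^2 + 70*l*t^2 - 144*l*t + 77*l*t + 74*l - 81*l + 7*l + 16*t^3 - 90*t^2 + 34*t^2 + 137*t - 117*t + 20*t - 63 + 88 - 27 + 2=-9*l^2*t + l*(70*t^2 - 67*t) + 16*t^3 - 56*t^2 + 40*t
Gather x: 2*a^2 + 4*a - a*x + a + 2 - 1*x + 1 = 2*a^2 + 5*a + x*(-a - 1) + 3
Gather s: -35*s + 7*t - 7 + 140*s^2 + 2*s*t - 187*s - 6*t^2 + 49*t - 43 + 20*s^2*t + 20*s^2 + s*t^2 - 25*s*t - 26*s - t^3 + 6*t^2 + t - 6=s^2*(20*t + 160) + s*(t^2 - 23*t - 248) - t^3 + 57*t - 56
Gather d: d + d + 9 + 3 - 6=2*d + 6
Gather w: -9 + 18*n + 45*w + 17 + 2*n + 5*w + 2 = 20*n + 50*w + 10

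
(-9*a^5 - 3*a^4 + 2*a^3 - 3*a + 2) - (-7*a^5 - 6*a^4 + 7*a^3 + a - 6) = -2*a^5 + 3*a^4 - 5*a^3 - 4*a + 8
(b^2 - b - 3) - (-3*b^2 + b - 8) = 4*b^2 - 2*b + 5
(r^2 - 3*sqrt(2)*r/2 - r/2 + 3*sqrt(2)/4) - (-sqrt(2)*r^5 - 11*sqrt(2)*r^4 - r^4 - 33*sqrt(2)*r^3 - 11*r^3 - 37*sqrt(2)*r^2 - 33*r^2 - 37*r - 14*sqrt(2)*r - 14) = sqrt(2)*r^5 + r^4 + 11*sqrt(2)*r^4 + 11*r^3 + 33*sqrt(2)*r^3 + 34*r^2 + 37*sqrt(2)*r^2 + 25*sqrt(2)*r/2 + 73*r/2 + 3*sqrt(2)/4 + 14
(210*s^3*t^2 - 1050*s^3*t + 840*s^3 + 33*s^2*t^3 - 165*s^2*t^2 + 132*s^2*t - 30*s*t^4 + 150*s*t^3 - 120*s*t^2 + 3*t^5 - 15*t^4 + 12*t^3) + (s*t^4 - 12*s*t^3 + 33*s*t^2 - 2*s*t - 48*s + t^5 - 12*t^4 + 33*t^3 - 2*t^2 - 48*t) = 210*s^3*t^2 - 1050*s^3*t + 840*s^3 + 33*s^2*t^3 - 165*s^2*t^2 + 132*s^2*t - 29*s*t^4 + 138*s*t^3 - 87*s*t^2 - 2*s*t - 48*s + 4*t^5 - 27*t^4 + 45*t^3 - 2*t^2 - 48*t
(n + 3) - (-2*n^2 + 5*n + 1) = 2*n^2 - 4*n + 2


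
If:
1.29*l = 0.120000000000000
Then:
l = 0.09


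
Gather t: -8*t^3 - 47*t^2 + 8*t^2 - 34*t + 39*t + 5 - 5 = -8*t^3 - 39*t^2 + 5*t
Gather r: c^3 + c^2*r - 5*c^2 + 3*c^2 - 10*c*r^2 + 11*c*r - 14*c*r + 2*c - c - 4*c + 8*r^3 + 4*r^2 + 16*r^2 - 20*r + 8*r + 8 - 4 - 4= c^3 - 2*c^2 - 3*c + 8*r^3 + r^2*(20 - 10*c) + r*(c^2 - 3*c - 12)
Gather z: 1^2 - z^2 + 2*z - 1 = -z^2 + 2*z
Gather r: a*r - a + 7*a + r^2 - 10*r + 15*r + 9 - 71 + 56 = 6*a + r^2 + r*(a + 5) - 6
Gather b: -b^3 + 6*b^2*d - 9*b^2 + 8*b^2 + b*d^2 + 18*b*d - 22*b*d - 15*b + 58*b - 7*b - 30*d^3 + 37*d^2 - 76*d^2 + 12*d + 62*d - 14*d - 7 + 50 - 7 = -b^3 + b^2*(6*d - 1) + b*(d^2 - 4*d + 36) - 30*d^3 - 39*d^2 + 60*d + 36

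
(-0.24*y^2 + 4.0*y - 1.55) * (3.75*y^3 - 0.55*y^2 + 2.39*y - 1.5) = -0.9*y^5 + 15.132*y^4 - 8.5861*y^3 + 10.7725*y^2 - 9.7045*y + 2.325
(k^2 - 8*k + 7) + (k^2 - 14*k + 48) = 2*k^2 - 22*k + 55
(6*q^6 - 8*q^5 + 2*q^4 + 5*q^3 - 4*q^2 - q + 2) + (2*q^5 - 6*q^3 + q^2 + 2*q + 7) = 6*q^6 - 6*q^5 + 2*q^4 - q^3 - 3*q^2 + q + 9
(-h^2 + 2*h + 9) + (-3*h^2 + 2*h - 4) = -4*h^2 + 4*h + 5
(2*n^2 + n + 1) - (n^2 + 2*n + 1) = n^2 - n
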